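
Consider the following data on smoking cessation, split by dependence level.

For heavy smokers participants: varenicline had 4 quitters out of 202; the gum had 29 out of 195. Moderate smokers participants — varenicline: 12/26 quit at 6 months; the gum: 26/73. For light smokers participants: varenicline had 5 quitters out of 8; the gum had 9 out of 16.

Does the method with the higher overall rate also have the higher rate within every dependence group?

Heavy smokers: varenicline 4/202 = 2.0%, the gum 29/195 = 14.9% → the gum
Moderate smokers: varenicline 12/26 = 46.2%, the gum 26/73 = 35.6% → varenicline
Light smokers: varenicline 5/8 = 62.5%, the gum 9/16 = 56.2% → varenicline
Overall: varenicline 21/236 = 8.9%, the gum 64/284 = 22.5% → the gum
Neither sweeps: varenicline wins 2 of 3 groups, the gum wins 1. The gum wins overall but not every group — no Simpson reversal.

No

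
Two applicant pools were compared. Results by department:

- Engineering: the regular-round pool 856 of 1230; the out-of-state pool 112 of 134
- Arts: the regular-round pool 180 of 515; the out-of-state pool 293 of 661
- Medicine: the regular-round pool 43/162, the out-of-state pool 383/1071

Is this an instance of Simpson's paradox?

Yes

Engineering: the regular-round pool 856/1230 = 69.6%, the out-of-state pool 112/134 = 83.6% → the out-of-state pool
Arts: the regular-round pool 180/515 = 35.0%, the out-of-state pool 293/661 = 44.3% → the out-of-state pool
Medicine: the regular-round pool 43/162 = 26.5%, the out-of-state pool 383/1071 = 35.8% → the out-of-state pool
Overall: the regular-round pool 1079/1907 = 56.6%, the out-of-state pool 788/1866 = 42.2% → the regular-round pool
The out-of-state pool wins each department group but the regular-round pool wins overall — the comparison reverses. The out-of-state pool's applicants skew toward Medicine, which has a lower base rate.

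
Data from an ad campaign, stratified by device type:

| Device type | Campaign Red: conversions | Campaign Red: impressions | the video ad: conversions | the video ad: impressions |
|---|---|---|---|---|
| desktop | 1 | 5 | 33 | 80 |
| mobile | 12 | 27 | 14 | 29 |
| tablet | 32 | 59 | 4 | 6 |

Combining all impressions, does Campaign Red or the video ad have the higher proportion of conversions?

Desktop: Campaign Red 1/5 = 20.0%, the video ad 33/80 = 41.2% → the video ad
Mobile: Campaign Red 12/27 = 44.4%, the video ad 14/29 = 48.3% → the video ad
Tablet: Campaign Red 32/59 = 54.2%, the video ad 4/6 = 66.7% → the video ad
Overall: Campaign Red 45/91 = 49.5%, the video ad 51/115 = 44.3% → Campaign Red
(The video ad wins every device group but Campaign Red wins overall — the video ad's impressions skew toward the low-rate desktop group.)

Campaign Red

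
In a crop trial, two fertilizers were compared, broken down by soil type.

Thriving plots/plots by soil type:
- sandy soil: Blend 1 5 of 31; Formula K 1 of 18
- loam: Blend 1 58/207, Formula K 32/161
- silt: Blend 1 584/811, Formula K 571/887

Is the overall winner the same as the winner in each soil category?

Yes

Sandy soil: Blend 1 5/31 = 16.1%, Formula K 1/18 = 5.6% → Blend 1
Loam: Blend 1 58/207 = 28.0%, Formula K 32/161 = 19.9% → Blend 1
Silt: Blend 1 584/811 = 72.0%, Formula K 571/887 = 64.4% → Blend 1
Overall: Blend 1 647/1049 = 61.7%, Formula K 604/1066 = 56.7% → Blend 1
Blend 1 wins overall and in every soil group — no reversal.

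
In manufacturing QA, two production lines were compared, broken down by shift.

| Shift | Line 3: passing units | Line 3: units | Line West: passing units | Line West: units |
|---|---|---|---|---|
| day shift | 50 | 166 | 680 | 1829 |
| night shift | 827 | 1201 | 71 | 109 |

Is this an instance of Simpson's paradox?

Day shift: Line 3 50/166 = 30.1%, Line West 680/1829 = 37.2% → Line West
Night shift: Line 3 827/1201 = 68.9%, Line West 71/109 = 65.1% → Line 3
Overall: Line 3 877/1367 = 64.2%, Line West 751/1938 = 38.8% → Line 3
Neither sweeps: Line 3 wins 1 of 2 groups, Line West wins 1. Line 3 wins overall but not every group — no Simpson reversal.

No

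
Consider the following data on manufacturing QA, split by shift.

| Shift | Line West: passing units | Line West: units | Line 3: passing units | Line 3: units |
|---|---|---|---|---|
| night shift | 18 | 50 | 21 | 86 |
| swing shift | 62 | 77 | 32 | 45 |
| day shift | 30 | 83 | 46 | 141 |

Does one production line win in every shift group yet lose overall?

Night shift: Line West 18/50 = 36.0%, Line 3 21/86 = 24.4% → Line West
Swing shift: Line West 62/77 = 80.5%, Line 3 32/45 = 71.1% → Line West
Day shift: Line West 30/83 = 36.1%, Line 3 46/141 = 32.6% → Line West
Overall: Line West 110/210 = 52.4%, Line 3 99/272 = 36.4% → Line West
Line West wins overall and in every shift group — no reversal.

No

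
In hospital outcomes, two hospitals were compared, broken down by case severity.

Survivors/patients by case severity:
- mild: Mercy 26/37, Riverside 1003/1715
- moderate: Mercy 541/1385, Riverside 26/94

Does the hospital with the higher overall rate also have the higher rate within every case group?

Mild: Mercy 26/37 = 70.3%, Riverside 1003/1715 = 58.5% → Mercy
Moderate: Mercy 541/1385 = 39.1%, Riverside 26/94 = 27.7% → Mercy
Overall: Mercy 567/1422 = 39.9%, Riverside 1029/1809 = 56.9% → Riverside
Mercy wins each case group but Riverside wins overall — the comparison reverses. Mercy's patients skew toward moderate, which has a lower base rate.

No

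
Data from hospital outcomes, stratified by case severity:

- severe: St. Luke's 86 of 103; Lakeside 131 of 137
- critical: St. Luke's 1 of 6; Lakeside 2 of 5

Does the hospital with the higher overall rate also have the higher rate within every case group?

Severe: St. Luke's 86/103 = 83.5%, Lakeside 131/137 = 95.6% → Lakeside
Critical: St. Luke's 1/6 = 16.7%, Lakeside 2/5 = 40.0% → Lakeside
Overall: St. Luke's 87/109 = 79.8%, Lakeside 133/142 = 93.7% → Lakeside
Lakeside wins overall and in every case group — no reversal.

Yes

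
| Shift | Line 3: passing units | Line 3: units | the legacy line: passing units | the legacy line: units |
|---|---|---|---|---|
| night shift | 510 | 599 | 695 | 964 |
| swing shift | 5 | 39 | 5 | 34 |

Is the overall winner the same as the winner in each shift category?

Night shift: Line 3 510/599 = 85.1%, the legacy line 695/964 = 72.1% → Line 3
Swing shift: Line 3 5/39 = 12.8%, the legacy line 5/34 = 14.7% → the legacy line
Overall: Line 3 515/638 = 80.7%, the legacy line 700/998 = 70.1% → Line 3
Neither sweeps: Line 3 wins 1 of 2 groups, the legacy line wins 1. Line 3 wins overall but not every group — no Simpson reversal.

No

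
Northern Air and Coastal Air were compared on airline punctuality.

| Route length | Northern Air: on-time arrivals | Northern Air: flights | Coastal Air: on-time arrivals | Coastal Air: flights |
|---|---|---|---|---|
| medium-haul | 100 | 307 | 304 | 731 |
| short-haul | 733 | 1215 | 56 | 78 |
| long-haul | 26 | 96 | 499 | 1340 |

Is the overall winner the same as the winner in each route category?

No

Medium-haul: Northern Air 100/307 = 32.6%, Coastal Air 304/731 = 41.6% → Coastal Air
Short-haul: Northern Air 733/1215 = 60.3%, Coastal Air 56/78 = 71.8% → Coastal Air
Long-haul: Northern Air 26/96 = 27.1%, Coastal Air 499/1340 = 37.2% → Coastal Air
Overall: Northern Air 859/1618 = 53.1%, Coastal Air 859/2149 = 40.0% → Northern Air
Coastal Air wins each route group but Northern Air wins overall — the comparison reverses. Coastal Air's flights skew toward long-haul, which has a lower base rate.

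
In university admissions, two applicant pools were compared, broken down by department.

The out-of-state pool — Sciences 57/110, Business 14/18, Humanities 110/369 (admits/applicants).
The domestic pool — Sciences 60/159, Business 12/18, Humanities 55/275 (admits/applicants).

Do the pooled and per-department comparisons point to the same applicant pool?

Sciences: the out-of-state pool 57/110 = 51.8%, the domestic pool 60/159 = 37.7% → the out-of-state pool
Business: the out-of-state pool 14/18 = 77.8%, the domestic pool 12/18 = 66.7% → the out-of-state pool
Humanities: the out-of-state pool 110/369 = 29.8%, the domestic pool 55/275 = 20.0% → the out-of-state pool
Overall: the out-of-state pool 181/497 = 36.4%, the domestic pool 127/452 = 28.1% → the out-of-state pool
The out-of-state pool wins overall and in every department group — no reversal.

Yes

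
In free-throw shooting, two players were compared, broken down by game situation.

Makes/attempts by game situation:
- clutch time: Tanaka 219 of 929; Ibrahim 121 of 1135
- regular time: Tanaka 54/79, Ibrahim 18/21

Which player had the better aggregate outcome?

Tanaka

Clutch time: Tanaka 219/929 = 23.6%, Ibrahim 121/1135 = 10.7% → Tanaka
Regular time: Tanaka 54/79 = 68.4%, Ibrahim 18/21 = 85.7% → Ibrahim
Overall: Tanaka 273/1008 = 27.1%, Ibrahim 139/1156 = 12.0% → Tanaka
(Neither sweeps every game group, but Tanaka has the higher pooled rate.)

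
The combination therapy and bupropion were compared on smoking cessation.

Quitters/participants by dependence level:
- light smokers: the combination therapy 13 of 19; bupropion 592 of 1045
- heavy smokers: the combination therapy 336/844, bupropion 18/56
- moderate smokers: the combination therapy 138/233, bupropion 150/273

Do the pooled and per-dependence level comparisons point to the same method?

No

Light smokers: the combination therapy 13/19 = 68.4%, bupropion 592/1045 = 56.7% → the combination therapy
Heavy smokers: the combination therapy 336/844 = 39.8%, bupropion 18/56 = 32.1% → the combination therapy
Moderate smokers: the combination therapy 138/233 = 59.2%, bupropion 150/273 = 54.9% → the combination therapy
Overall: the combination therapy 487/1096 = 44.4%, bupropion 760/1374 = 55.3% → bupropion
The combination therapy wins each dependence group but bupropion wins overall — the comparison reverses. The combination therapy's participants skew toward heavy smokers, which has a lower base rate.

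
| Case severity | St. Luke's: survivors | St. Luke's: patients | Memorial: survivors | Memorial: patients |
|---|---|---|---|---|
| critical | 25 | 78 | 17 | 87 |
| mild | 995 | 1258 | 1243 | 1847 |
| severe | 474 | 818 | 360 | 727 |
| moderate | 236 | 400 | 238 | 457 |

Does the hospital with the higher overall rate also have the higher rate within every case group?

Yes

Critical: St. Luke's 25/78 = 32.1%, Memorial 17/87 = 19.5% → St. Luke's
Mild: St. Luke's 995/1258 = 79.1%, Memorial 1243/1847 = 67.3% → St. Luke's
Severe: St. Luke's 474/818 = 57.9%, Memorial 360/727 = 49.5% → St. Luke's
Moderate: St. Luke's 236/400 = 59.0%, Memorial 238/457 = 52.1% → St. Luke's
Overall: St. Luke's 1730/2554 = 67.7%, Memorial 1858/3118 = 59.6% → St. Luke's
St. Luke's wins overall and in every case group — no reversal.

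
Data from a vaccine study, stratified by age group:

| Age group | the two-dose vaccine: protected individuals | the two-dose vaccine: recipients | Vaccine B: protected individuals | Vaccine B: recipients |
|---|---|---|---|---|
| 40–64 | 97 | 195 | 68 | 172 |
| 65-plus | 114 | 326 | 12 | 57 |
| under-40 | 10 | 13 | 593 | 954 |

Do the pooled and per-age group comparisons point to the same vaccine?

No

40–64: the two-dose vaccine 97/195 = 49.7%, Vaccine B 68/172 = 39.5% → the two-dose vaccine
65-plus: the two-dose vaccine 114/326 = 35.0%, Vaccine B 12/57 = 21.1% → the two-dose vaccine
Under-40: the two-dose vaccine 10/13 = 76.9%, Vaccine B 593/954 = 62.2% → the two-dose vaccine
Overall: the two-dose vaccine 221/534 = 41.4%, Vaccine B 673/1183 = 56.9% → Vaccine B
The two-dose vaccine wins each age group but Vaccine B wins overall — the comparison reverses. The two-dose vaccine's recipients skew toward 65-plus, which has a lower base rate.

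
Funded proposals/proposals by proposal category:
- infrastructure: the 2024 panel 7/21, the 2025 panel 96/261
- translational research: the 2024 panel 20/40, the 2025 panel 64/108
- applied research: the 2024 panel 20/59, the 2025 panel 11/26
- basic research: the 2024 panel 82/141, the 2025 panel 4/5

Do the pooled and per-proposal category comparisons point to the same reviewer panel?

Infrastructure: the 2024 panel 7/21 = 33.3%, the 2025 panel 96/261 = 36.8% → the 2025 panel
Translational research: the 2024 panel 20/40 = 50.0%, the 2025 panel 64/108 = 59.3% → the 2025 panel
Applied research: the 2024 panel 20/59 = 33.9%, the 2025 panel 11/26 = 42.3% → the 2025 panel
Basic research: the 2024 panel 82/141 = 58.2%, the 2025 panel 4/5 = 80.0% → the 2025 panel
Overall: the 2024 panel 129/261 = 49.4%, the 2025 panel 175/400 = 43.8% → the 2024 panel
The 2025 panel wins each proposal group but the 2024 panel wins overall — the comparison reverses. The 2025 panel's proposals skew toward infrastructure, which has a lower base rate.

No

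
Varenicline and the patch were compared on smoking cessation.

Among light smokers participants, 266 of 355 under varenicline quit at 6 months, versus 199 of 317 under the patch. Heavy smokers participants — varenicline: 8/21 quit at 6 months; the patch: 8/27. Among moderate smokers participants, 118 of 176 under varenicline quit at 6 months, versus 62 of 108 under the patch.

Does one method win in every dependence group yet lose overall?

Light smokers: varenicline 266/355 = 74.9%, the patch 199/317 = 62.8% → varenicline
Heavy smokers: varenicline 8/21 = 38.1%, the patch 8/27 = 29.6% → varenicline
Moderate smokers: varenicline 118/176 = 67.0%, the patch 62/108 = 57.4% → varenicline
Overall: varenicline 392/552 = 71.0%, the patch 269/452 = 59.5% → varenicline
Varenicline wins overall and in every dependence group — no reversal.

No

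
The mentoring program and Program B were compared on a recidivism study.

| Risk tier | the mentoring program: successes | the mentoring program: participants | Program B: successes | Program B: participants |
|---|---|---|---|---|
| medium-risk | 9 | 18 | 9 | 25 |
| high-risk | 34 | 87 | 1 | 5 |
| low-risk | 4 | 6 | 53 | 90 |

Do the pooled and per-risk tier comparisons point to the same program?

No

Medium-risk: the mentoring program 9/18 = 50.0%, Program B 9/25 = 36.0% → the mentoring program
High-risk: the mentoring program 34/87 = 39.1%, Program B 1/5 = 20.0% → the mentoring program
Low-risk: the mentoring program 4/6 = 66.7%, Program B 53/90 = 58.9% → the mentoring program
Overall: the mentoring program 47/111 = 42.3%, Program B 63/120 = 52.5% → Program B
The mentoring program wins each risk group but Program B wins overall — the comparison reverses. The mentoring program's participants skew toward high-risk, which has a lower base rate.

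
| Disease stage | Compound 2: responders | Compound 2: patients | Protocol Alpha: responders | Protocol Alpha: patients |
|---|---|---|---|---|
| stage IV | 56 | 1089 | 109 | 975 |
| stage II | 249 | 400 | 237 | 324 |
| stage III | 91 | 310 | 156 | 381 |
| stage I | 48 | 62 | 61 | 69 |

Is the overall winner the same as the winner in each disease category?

Yes

Stage IV: Compound 2 56/1089 = 5.1%, Protocol Alpha 109/975 = 11.2% → Protocol Alpha
Stage II: Compound 2 249/400 = 62.2%, Protocol Alpha 237/324 = 73.1% → Protocol Alpha
Stage III: Compound 2 91/310 = 29.4%, Protocol Alpha 156/381 = 40.9% → Protocol Alpha
Stage I: Compound 2 48/62 = 77.4%, Protocol Alpha 61/69 = 88.4% → Protocol Alpha
Overall: Compound 2 444/1861 = 23.9%, Protocol Alpha 563/1749 = 32.2% → Protocol Alpha
Protocol Alpha wins overall and in every disease group — no reversal.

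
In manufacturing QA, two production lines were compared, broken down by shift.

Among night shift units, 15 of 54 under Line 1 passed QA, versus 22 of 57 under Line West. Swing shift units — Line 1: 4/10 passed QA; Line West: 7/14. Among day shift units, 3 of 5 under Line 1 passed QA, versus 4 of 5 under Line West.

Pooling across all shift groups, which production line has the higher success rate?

Night shift: Line 1 15/54 = 27.8%, Line West 22/57 = 38.6% → Line West
Swing shift: Line 1 4/10 = 40.0%, Line West 7/14 = 50.0% → Line West
Day shift: Line 1 3/5 = 60.0%, Line West 4/5 = 80.0% → Line West
Overall: Line 1 22/69 = 31.9%, Line West 33/76 = 43.4% → Line West

Line West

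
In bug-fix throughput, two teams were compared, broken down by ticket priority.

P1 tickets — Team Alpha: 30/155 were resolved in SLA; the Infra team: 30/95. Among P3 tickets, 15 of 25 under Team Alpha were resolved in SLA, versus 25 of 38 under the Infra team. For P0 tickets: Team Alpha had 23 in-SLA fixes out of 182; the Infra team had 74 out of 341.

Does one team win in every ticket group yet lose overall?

P1: Team Alpha 30/155 = 19.4%, the Infra team 30/95 = 31.6% → the Infra team
P3: Team Alpha 15/25 = 60.0%, the Infra team 25/38 = 65.8% → the Infra team
P0: Team Alpha 23/182 = 12.6%, the Infra team 74/341 = 21.7% → the Infra team
Overall: Team Alpha 68/362 = 18.8%, the Infra team 129/474 = 27.2% → the Infra team
The Infra team wins overall and in every ticket group — no reversal.

No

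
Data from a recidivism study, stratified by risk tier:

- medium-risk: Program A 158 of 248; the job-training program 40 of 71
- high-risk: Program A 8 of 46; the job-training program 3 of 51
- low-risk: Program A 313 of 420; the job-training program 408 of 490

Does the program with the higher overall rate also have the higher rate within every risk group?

Medium-risk: Program A 158/248 = 63.7%, the job-training program 40/71 = 56.3% → Program A
High-risk: Program A 8/46 = 17.4%, the job-training program 3/51 = 5.9% → Program A
Low-risk: Program A 313/420 = 74.5%, the job-training program 408/490 = 83.3% → the job-training program
Overall: Program A 479/714 = 67.1%, the job-training program 451/612 = 73.7% → the job-training program
Neither sweeps: Program A wins 2 of 3 groups, the job-training program wins 1. The job-training program wins overall but not every group — no Simpson reversal.

No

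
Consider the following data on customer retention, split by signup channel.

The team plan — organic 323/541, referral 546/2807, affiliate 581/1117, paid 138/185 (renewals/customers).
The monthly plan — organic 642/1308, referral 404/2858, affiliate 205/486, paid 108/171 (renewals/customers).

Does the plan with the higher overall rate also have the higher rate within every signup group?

Organic: the team plan 323/541 = 59.7%, the monthly plan 642/1308 = 49.1% → the team plan
Referral: the team plan 546/2807 = 19.5%, the monthly plan 404/2858 = 14.1% → the team plan
Affiliate: the team plan 581/1117 = 52.0%, the monthly plan 205/486 = 42.2% → the team plan
Paid: the team plan 138/185 = 74.6%, the monthly plan 108/171 = 63.2% → the team plan
Overall: the team plan 1588/4650 = 34.2%, the monthly plan 1359/4823 = 28.2% → the team plan
The team plan wins overall and in every signup group — no reversal.

Yes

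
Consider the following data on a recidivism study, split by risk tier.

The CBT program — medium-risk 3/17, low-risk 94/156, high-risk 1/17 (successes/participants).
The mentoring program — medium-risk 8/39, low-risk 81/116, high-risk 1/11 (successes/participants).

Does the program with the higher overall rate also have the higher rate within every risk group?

Yes

Medium-risk: the CBT program 3/17 = 17.6%, the mentoring program 8/39 = 20.5% → the mentoring program
Low-risk: the CBT program 94/156 = 60.3%, the mentoring program 81/116 = 69.8% → the mentoring program
High-risk: the CBT program 1/17 = 5.9%, the mentoring program 1/11 = 9.1% → the mentoring program
Overall: the CBT program 98/190 = 51.6%, the mentoring program 90/166 = 54.2% → the mentoring program
The mentoring program wins overall and in every risk group — no reversal.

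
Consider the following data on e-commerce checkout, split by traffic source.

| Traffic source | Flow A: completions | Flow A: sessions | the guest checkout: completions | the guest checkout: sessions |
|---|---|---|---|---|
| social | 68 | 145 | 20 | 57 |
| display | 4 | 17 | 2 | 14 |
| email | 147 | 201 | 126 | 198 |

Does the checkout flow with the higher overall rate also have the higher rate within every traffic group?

Social: Flow A 68/145 = 46.9%, the guest checkout 20/57 = 35.1% → Flow A
Display: Flow A 4/17 = 23.5%, the guest checkout 2/14 = 14.3% → Flow A
Email: Flow A 147/201 = 73.1%, the guest checkout 126/198 = 63.6% → Flow A
Overall: Flow A 219/363 = 60.3%, the guest checkout 148/269 = 55.0% → Flow A
Flow A wins overall and in every traffic group — no reversal.

Yes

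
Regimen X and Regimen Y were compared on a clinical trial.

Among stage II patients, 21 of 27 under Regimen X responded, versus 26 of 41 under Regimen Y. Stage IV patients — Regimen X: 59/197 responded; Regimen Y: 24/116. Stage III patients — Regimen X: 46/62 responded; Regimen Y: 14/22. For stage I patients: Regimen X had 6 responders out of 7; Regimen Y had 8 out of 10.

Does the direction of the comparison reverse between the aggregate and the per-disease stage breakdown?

Stage II: Regimen X 21/27 = 77.8%, Regimen Y 26/41 = 63.4% → Regimen X
Stage IV: Regimen X 59/197 = 29.9%, Regimen Y 24/116 = 20.7% → Regimen X
Stage III: Regimen X 46/62 = 74.2%, Regimen Y 14/22 = 63.6% → Regimen X
Stage I: Regimen X 6/7 = 85.7%, Regimen Y 8/10 = 80.0% → Regimen X
Overall: Regimen X 132/293 = 45.1%, Regimen Y 72/189 = 38.1% → Regimen X
Regimen X wins overall and in every disease group — no reversal.

No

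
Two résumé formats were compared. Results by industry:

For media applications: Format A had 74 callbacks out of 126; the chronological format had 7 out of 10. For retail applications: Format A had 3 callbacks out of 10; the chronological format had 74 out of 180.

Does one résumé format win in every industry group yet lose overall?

Media: Format A 74/126 = 58.7%, the chronological format 7/10 = 70.0% → the chronological format
Retail: Format A 3/10 = 30.0%, the chronological format 74/180 = 41.1% → the chronological format
Overall: Format A 77/136 = 56.6%, the chronological format 81/190 = 42.6% → Format A
The chronological format wins each industry group but Format A wins overall — the comparison reverses. The chronological format's applications skew toward retail, which has a lower base rate.

Yes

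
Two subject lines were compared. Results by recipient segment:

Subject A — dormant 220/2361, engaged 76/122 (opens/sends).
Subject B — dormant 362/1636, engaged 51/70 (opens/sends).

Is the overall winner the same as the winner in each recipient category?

Dormant: Subject A 220/2361 = 9.3%, Subject B 362/1636 = 22.1% → Subject B
Engaged: Subject A 76/122 = 62.3%, Subject B 51/70 = 72.9% → Subject B
Overall: Subject A 296/2483 = 11.9%, Subject B 413/1706 = 24.2% → Subject B
Subject B wins overall and in every recipient group — no reversal.

Yes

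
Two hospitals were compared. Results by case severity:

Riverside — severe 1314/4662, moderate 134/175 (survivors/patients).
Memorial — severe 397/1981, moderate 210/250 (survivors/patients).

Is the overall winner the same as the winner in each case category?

Severe: Riverside 1314/4662 = 28.2%, Memorial 397/1981 = 20.0% → Riverside
Moderate: Riverside 134/175 = 76.6%, Memorial 210/250 = 84.0% → Memorial
Overall: Riverside 1448/4837 = 29.9%, Memorial 607/2231 = 27.2% → Riverside
Neither sweeps: Riverside wins 1 of 2 groups, Memorial wins 1. Riverside wins overall but not every group — no Simpson reversal.

No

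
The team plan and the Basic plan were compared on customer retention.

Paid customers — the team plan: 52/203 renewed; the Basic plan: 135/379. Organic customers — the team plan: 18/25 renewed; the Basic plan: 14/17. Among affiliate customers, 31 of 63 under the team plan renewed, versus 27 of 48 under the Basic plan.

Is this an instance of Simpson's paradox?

No

Paid: the team plan 52/203 = 25.6%, the Basic plan 135/379 = 35.6% → the Basic plan
Organic: the team plan 18/25 = 72.0%, the Basic plan 14/17 = 82.4% → the Basic plan
Affiliate: the team plan 31/63 = 49.2%, the Basic plan 27/48 = 56.2% → the Basic plan
Overall: the team plan 101/291 = 34.7%, the Basic plan 176/444 = 39.6% → the Basic plan
The Basic plan wins overall and in every signup group — no reversal.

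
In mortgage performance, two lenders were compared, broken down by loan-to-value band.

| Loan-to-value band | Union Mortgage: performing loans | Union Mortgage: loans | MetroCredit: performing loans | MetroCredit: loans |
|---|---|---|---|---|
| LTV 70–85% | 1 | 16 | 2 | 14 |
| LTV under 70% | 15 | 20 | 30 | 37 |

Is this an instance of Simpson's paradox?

No

LTV 70–85%: Union Mortgage 1/16 = 6.2%, MetroCredit 2/14 = 14.3% → MetroCredit
LTV under 70%: Union Mortgage 15/20 = 75.0%, MetroCredit 30/37 = 81.1% → MetroCredit
Overall: Union Mortgage 16/36 = 44.4%, MetroCredit 32/51 = 62.7% → MetroCredit
MetroCredit wins overall and in every loan-to-value group — no reversal.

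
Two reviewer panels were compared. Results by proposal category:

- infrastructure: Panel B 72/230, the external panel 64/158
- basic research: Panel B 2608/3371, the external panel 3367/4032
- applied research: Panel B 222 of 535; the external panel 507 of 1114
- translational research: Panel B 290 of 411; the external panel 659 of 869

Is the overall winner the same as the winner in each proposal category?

Infrastructure: Panel B 72/230 = 31.3%, the external panel 64/158 = 40.5% → the external panel
Basic research: Panel B 2608/3371 = 77.4%, the external panel 3367/4032 = 83.5% → the external panel
Applied research: Panel B 222/535 = 41.5%, the external panel 507/1114 = 45.5% → the external panel
Translational research: Panel B 290/411 = 70.6%, the external panel 659/869 = 75.8% → the external panel
Overall: Panel B 3192/4547 = 70.2%, the external panel 4597/6173 = 74.5% → the external panel
The external panel wins overall and in every proposal group — no reversal.

Yes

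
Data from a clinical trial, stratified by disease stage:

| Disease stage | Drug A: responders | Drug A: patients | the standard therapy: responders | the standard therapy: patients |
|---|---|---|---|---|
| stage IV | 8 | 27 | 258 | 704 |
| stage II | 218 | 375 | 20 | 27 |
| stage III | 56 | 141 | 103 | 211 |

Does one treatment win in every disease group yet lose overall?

Yes

Stage IV: Drug A 8/27 = 29.6%, the standard therapy 258/704 = 36.6% → the standard therapy
Stage II: Drug A 218/375 = 58.1%, the standard therapy 20/27 = 74.1% → the standard therapy
Stage III: Drug A 56/141 = 39.7%, the standard therapy 103/211 = 48.8% → the standard therapy
Overall: Drug A 282/543 = 51.9%, the standard therapy 381/942 = 40.4% → Drug A
The standard therapy wins each disease group but Drug A wins overall — the comparison reverses. The standard therapy's patients skew toward stage IV, which has a lower base rate.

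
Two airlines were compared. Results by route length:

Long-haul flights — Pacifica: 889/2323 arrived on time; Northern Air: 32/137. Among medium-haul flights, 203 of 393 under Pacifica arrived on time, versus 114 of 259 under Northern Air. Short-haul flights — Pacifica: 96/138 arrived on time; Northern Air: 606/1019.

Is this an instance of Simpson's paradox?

Long-haul: Pacifica 889/2323 = 38.3%, Northern Air 32/137 = 23.4% → Pacifica
Medium-haul: Pacifica 203/393 = 51.7%, Northern Air 114/259 = 44.0% → Pacifica
Short-haul: Pacifica 96/138 = 69.6%, Northern Air 606/1019 = 59.5% → Pacifica
Overall: Pacifica 1188/2854 = 41.6%, Northern Air 752/1415 = 53.1% → Northern Air
Pacifica wins each route group but Northern Air wins overall — the comparison reverses. Pacifica's flights skew toward long-haul, which has a lower base rate.

Yes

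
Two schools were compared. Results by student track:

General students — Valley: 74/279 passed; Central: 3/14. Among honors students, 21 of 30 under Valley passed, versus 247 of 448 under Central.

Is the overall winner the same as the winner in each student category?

General: Valley 74/279 = 26.5%, Central 3/14 = 21.4% → Valley
Honors: Valley 21/30 = 70.0%, Central 247/448 = 55.1% → Valley
Overall: Valley 95/309 = 30.7%, Central 250/462 = 54.1% → Central
Valley wins each student group but Central wins overall — the comparison reverses. Valley's students skew toward general, which has a lower base rate.

No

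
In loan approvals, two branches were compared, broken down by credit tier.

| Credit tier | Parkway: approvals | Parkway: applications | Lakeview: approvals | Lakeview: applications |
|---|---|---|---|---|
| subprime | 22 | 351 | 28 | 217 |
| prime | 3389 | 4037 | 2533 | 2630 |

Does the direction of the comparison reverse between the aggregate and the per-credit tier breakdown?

Subprime: Parkway 22/351 = 6.3%, Lakeview 28/217 = 12.9% → Lakeview
Prime: Parkway 3389/4037 = 83.9%, Lakeview 2533/2630 = 96.3% → Lakeview
Overall: Parkway 3411/4388 = 77.7%, Lakeview 2561/2847 = 90.0% → Lakeview
Lakeview wins overall and in every credit group — no reversal.

No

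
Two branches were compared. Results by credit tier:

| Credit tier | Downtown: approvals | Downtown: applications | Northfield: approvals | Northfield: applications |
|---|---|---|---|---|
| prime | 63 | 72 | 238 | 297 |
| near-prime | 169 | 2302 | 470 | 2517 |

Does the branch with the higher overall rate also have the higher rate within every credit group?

No

Prime: Downtown 63/72 = 87.5%, Northfield 238/297 = 80.1% → Downtown
Near-prime: Downtown 169/2302 = 7.3%, Northfield 470/2517 = 18.7% → Northfield
Overall: Downtown 232/2374 = 9.8%, Northfield 708/2814 = 25.2% → Northfield
Neither sweeps: Downtown wins 1 of 2 groups, Northfield wins 1. Northfield wins overall but not every group — no Simpson reversal.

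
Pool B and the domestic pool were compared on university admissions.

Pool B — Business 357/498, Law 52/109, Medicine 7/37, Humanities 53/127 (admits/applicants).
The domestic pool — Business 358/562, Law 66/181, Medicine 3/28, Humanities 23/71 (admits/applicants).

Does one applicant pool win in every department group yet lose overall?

No

Business: Pool B 357/498 = 71.7%, the domestic pool 358/562 = 63.7% → Pool B
Law: Pool B 52/109 = 47.7%, the domestic pool 66/181 = 36.5% → Pool B
Medicine: Pool B 7/37 = 18.9%, the domestic pool 3/28 = 10.7% → Pool B
Humanities: Pool B 53/127 = 41.7%, the domestic pool 23/71 = 32.4% → Pool B
Overall: Pool B 469/771 = 60.8%, the domestic pool 450/842 = 53.4% → Pool B
Pool B wins overall and in every department group — no reversal.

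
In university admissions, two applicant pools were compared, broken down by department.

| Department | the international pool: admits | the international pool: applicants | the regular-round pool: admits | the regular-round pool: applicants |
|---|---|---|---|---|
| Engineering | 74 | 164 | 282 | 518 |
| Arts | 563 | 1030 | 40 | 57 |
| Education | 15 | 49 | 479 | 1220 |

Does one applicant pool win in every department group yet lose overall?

Engineering: the international pool 74/164 = 45.1%, the regular-round pool 282/518 = 54.4% → the regular-round pool
Arts: the international pool 563/1030 = 54.7%, the regular-round pool 40/57 = 70.2% → the regular-round pool
Education: the international pool 15/49 = 30.6%, the regular-round pool 479/1220 = 39.3% → the regular-round pool
Overall: the international pool 652/1243 = 52.5%, the regular-round pool 801/1795 = 44.6% → the international pool
The regular-round pool wins each department group but the international pool wins overall — the comparison reverses. The regular-round pool's applicants skew toward Education, which has a lower base rate.

Yes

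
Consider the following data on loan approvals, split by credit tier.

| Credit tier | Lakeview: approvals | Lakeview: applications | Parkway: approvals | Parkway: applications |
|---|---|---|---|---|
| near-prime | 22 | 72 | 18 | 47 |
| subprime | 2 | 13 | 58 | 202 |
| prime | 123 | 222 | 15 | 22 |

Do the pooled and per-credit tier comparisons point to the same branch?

Near-prime: Lakeview 22/72 = 30.6%, Parkway 18/47 = 38.3% → Parkway
Subprime: Lakeview 2/13 = 15.4%, Parkway 58/202 = 28.7% → Parkway
Prime: Lakeview 123/222 = 55.4%, Parkway 15/22 = 68.2% → Parkway
Overall: Lakeview 147/307 = 47.9%, Parkway 91/271 = 33.6% → Lakeview
Parkway wins each credit group but Lakeview wins overall — the comparison reverses. Parkway's applications skew toward subprime, which has a lower base rate.

No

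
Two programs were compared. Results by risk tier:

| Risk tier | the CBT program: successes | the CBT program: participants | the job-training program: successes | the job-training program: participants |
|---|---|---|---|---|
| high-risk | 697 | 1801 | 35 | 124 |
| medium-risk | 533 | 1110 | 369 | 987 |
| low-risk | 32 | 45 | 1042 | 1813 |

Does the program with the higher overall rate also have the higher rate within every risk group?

No

High-risk: the CBT program 697/1801 = 38.7%, the job-training program 35/124 = 28.2% → the CBT program
Medium-risk: the CBT program 533/1110 = 48.0%, the job-training program 369/987 = 37.4% → the CBT program
Low-risk: the CBT program 32/45 = 71.1%, the job-training program 1042/1813 = 57.5% → the CBT program
Overall: the CBT program 1262/2956 = 42.7%, the job-training program 1446/2924 = 49.5% → the job-training program
The CBT program wins each risk group but the job-training program wins overall — the comparison reverses. The CBT program's participants skew toward high-risk, which has a lower base rate.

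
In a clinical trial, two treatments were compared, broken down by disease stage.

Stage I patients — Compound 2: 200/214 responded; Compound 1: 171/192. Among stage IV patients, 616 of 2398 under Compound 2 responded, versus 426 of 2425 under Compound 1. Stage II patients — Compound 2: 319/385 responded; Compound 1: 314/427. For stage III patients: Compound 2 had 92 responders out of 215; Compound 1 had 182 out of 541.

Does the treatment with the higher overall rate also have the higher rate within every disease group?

Yes

Stage I: Compound 2 200/214 = 93.5%, Compound 1 171/192 = 89.1% → Compound 2
Stage IV: Compound 2 616/2398 = 25.7%, Compound 1 426/2425 = 17.6% → Compound 2
Stage II: Compound 2 319/385 = 82.9%, Compound 1 314/427 = 73.5% → Compound 2
Stage III: Compound 2 92/215 = 42.8%, Compound 1 182/541 = 33.6% → Compound 2
Overall: Compound 2 1227/3212 = 38.2%, Compound 1 1093/3585 = 30.5% → Compound 2
Compound 2 wins overall and in every disease group — no reversal.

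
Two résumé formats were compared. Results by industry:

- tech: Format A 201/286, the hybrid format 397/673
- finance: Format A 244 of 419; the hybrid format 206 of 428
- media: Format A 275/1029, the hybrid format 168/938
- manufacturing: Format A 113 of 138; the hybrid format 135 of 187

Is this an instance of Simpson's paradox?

Tech: Format A 201/286 = 70.3%, the hybrid format 397/673 = 59.0% → Format A
Finance: Format A 244/419 = 58.2%, the hybrid format 206/428 = 48.1% → Format A
Media: Format A 275/1029 = 26.7%, the hybrid format 168/938 = 17.9% → Format A
Manufacturing: Format A 113/138 = 81.9%, the hybrid format 135/187 = 72.2% → Format A
Overall: Format A 833/1872 = 44.5%, the hybrid format 906/2226 = 40.7% → Format A
Format A wins overall and in every industry group — no reversal.

No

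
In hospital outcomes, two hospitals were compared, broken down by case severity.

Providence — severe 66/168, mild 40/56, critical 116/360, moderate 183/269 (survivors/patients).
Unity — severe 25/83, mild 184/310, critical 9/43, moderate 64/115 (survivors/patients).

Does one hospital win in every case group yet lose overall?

Yes

Severe: Providence 66/168 = 39.3%, Unity 25/83 = 30.1% → Providence
Mild: Providence 40/56 = 71.4%, Unity 184/310 = 59.4% → Providence
Critical: Providence 116/360 = 32.2%, Unity 9/43 = 20.9% → Providence
Moderate: Providence 183/269 = 68.0%, Unity 64/115 = 55.7% → Providence
Overall: Providence 405/853 = 47.5%, Unity 282/551 = 51.2% → Unity
Providence wins each case group but Unity wins overall — the comparison reverses. Providence's patients skew toward critical, which has a lower base rate.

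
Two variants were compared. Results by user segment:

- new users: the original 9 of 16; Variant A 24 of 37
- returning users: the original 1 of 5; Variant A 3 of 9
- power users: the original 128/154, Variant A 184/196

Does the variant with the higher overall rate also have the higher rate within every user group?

Yes

New users: the original 9/16 = 56.2%, Variant A 24/37 = 64.9% → Variant A
Returning users: the original 1/5 = 20.0%, Variant A 3/9 = 33.3% → Variant A
Power users: the original 128/154 = 83.1%, Variant A 184/196 = 93.9% → Variant A
Overall: the original 138/175 = 78.9%, Variant A 211/242 = 87.2% → Variant A
Variant A wins overall and in every user group — no reversal.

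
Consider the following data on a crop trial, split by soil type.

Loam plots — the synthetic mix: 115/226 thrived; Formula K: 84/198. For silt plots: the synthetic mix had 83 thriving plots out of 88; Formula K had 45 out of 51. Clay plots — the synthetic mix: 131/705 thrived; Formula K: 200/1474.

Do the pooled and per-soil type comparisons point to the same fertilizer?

Loam: the synthetic mix 115/226 = 50.9%, Formula K 84/198 = 42.4% → the synthetic mix
Silt: the synthetic mix 83/88 = 94.3%, Formula K 45/51 = 88.2% → the synthetic mix
Clay: the synthetic mix 131/705 = 18.6%, Formula K 200/1474 = 13.6% → the synthetic mix
Overall: the synthetic mix 329/1019 = 32.3%, Formula K 329/1723 = 19.1% → the synthetic mix
The synthetic mix wins overall and in every soil group — no reversal.

Yes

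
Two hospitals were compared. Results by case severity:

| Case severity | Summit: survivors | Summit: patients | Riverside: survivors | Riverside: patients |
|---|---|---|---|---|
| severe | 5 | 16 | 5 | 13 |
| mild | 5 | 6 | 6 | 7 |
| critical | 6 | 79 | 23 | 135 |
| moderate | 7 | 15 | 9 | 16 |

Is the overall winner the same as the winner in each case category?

Yes

Severe: Summit 5/16 = 31.2%, Riverside 5/13 = 38.5% → Riverside
Mild: Summit 5/6 = 83.3%, Riverside 6/7 = 85.7% → Riverside
Critical: Summit 6/79 = 7.6%, Riverside 23/135 = 17.0% → Riverside
Moderate: Summit 7/15 = 46.7%, Riverside 9/16 = 56.2% → Riverside
Overall: Summit 23/116 = 19.8%, Riverside 43/171 = 25.1% → Riverside
Riverside wins overall and in every case group — no reversal.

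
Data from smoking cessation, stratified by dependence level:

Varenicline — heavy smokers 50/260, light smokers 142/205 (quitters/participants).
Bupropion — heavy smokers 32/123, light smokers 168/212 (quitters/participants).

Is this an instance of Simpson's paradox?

No

Heavy smokers: varenicline 50/260 = 19.2%, bupropion 32/123 = 26.0% → bupropion
Light smokers: varenicline 142/205 = 69.3%, bupropion 168/212 = 79.2% → bupropion
Overall: varenicline 192/465 = 41.3%, bupropion 200/335 = 59.7% → bupropion
Bupropion wins overall and in every dependence group — no reversal.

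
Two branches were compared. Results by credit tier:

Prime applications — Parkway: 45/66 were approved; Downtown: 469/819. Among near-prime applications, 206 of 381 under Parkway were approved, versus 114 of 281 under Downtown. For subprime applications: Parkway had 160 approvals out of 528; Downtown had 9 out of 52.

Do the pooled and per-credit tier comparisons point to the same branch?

Prime: Parkway 45/66 = 68.2%, Downtown 469/819 = 57.3% → Parkway
Near-prime: Parkway 206/381 = 54.1%, Downtown 114/281 = 40.6% → Parkway
Subprime: Parkway 160/528 = 30.3%, Downtown 9/52 = 17.3% → Parkway
Overall: Parkway 411/975 = 42.2%, Downtown 592/1152 = 51.4% → Downtown
Parkway wins each credit group but Downtown wins overall — the comparison reverses. Parkway's applications skew toward subprime, which has a lower base rate.

No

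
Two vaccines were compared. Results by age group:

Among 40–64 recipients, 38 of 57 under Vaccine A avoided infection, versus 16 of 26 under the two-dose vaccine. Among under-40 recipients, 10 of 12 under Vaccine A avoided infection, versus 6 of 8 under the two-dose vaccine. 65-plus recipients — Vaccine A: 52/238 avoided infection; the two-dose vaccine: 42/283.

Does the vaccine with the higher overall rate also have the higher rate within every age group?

40–64: Vaccine A 38/57 = 66.7%, the two-dose vaccine 16/26 = 61.5% → Vaccine A
Under-40: Vaccine A 10/12 = 83.3%, the two-dose vaccine 6/8 = 75.0% → Vaccine A
65-plus: Vaccine A 52/238 = 21.8%, the two-dose vaccine 42/283 = 14.8% → Vaccine A
Overall: Vaccine A 100/307 = 32.6%, the two-dose vaccine 64/317 = 20.2% → Vaccine A
Vaccine A wins overall and in every age group — no reversal.

Yes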